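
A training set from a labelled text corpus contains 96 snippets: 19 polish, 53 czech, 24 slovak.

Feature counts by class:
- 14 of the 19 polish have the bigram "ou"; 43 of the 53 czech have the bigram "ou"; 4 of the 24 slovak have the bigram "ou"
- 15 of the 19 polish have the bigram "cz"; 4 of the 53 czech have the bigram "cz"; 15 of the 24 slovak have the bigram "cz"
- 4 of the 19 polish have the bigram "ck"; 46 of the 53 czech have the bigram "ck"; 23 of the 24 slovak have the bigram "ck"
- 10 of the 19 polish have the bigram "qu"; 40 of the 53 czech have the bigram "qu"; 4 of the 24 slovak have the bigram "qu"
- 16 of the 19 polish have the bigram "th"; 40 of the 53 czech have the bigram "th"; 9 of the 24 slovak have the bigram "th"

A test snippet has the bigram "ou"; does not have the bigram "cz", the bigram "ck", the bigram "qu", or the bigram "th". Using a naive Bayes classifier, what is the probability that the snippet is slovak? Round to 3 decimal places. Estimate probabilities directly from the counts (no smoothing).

polish: (19/96) × (14/19) × (4/19) × (15/19) × (9/19) × (3/19) ≈ 0.00181283
czech: (53/96) × (43/53) × (49/53) × (7/53) × (13/53) × (13/53) ≈ 0.0032906
slovak: (24/96) × (4/24) × (9/24) × (1/24) × (20/24) × (15/24) ≈ 0.000339084
P(slovak | x) = 0.000339084 / 0.005442514 ≈ 0.062

0.062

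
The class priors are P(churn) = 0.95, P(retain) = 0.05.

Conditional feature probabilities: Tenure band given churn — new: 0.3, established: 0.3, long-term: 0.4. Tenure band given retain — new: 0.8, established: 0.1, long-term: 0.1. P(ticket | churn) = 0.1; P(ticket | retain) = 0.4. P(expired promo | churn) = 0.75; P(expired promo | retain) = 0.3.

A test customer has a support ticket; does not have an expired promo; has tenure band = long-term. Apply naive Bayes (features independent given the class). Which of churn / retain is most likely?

churn: 0.95 × 0.4 × 0.1 × (1−0.75) = 0.0095
retain: 0.05 × 0.1 × 0.4 × (1−0.3) = 0.0014
Highest score → churn.

churn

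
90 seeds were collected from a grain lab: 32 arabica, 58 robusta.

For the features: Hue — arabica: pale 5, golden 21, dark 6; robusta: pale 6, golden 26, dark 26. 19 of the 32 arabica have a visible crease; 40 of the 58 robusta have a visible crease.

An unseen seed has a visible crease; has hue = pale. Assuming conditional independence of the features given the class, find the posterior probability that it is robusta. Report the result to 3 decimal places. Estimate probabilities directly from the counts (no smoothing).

arabica: (32/90) × (5/32) × (19/32) ≈ 0.0329861
robusta: (58/90) × (6/58) × (40/58) ≈ 0.045977
P(robusta | x) = 0.045977 / 0.0789631 ≈ 0.582

0.582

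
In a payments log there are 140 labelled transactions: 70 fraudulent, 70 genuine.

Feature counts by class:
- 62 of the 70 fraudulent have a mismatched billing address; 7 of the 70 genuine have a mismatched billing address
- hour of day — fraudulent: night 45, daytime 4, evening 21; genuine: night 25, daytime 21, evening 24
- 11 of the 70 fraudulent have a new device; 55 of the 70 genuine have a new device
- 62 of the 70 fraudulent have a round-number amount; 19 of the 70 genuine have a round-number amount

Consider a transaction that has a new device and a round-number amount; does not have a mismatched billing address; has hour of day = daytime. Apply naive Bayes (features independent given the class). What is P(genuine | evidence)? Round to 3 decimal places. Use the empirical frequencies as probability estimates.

0.984

fraudulent: (70/140) × (8/70) × (4/70) × (11/70) × (62/70) ≈ 0.000454477
genuine: (70/140) × (63/70) × (21/70) × (55/70) × (19/70) ≈ 0.0287908
P(genuine | x) = 0.0287908 / 0.029245277 ≈ 0.984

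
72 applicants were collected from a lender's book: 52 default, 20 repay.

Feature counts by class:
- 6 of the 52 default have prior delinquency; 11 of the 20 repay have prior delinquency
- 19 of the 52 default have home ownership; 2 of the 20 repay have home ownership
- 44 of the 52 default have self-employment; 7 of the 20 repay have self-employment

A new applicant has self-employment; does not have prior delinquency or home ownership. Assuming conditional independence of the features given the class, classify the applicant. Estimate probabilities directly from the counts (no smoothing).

default

default: (52/72) × (46/52) × (33/52) × (44/52) ≈ 0.343072
repay: (20/72) × (9/20) × (18/20) × (7/20) = 0.039375
Highest score → default.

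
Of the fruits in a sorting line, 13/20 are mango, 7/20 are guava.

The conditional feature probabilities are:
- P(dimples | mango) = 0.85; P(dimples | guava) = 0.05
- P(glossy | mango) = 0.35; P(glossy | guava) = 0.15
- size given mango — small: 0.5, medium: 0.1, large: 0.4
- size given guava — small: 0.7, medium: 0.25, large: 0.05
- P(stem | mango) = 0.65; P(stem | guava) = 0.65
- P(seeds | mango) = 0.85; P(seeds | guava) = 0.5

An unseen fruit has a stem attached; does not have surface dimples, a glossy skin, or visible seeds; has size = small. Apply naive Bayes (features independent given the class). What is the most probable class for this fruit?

guava

mango: 0.65 × (1−0.85) × (1−0.35) × 0.5 × 0.65 × (1−0.85) = 0.00308953125
guava: 0.35 × (1−0.05) × (1−0.15) × 0.7 × 0.65 × (1−0.5) = 0.0642971875
Highest score → guava.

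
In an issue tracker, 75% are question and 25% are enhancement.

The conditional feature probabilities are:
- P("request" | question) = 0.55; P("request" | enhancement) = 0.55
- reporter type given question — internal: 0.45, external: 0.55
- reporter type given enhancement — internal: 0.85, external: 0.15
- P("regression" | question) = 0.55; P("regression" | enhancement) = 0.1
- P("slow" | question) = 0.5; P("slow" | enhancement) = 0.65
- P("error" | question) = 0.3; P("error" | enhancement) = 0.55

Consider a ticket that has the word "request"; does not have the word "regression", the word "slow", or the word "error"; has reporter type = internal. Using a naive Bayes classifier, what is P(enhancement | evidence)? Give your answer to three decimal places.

question: 0.75 × 0.55 × 0.45 × (1−0.55) × (1−0.5) × (1−0.3) = 0.0292359375
enhancement: 0.25 × 0.55 × 0.85 × (1−0.1) × (1−0.65) × (1−0.55) = 0.01656703125
P(enhancement | x) = 0.01656703125 / 0.04580296875 ≈ 0.362

0.362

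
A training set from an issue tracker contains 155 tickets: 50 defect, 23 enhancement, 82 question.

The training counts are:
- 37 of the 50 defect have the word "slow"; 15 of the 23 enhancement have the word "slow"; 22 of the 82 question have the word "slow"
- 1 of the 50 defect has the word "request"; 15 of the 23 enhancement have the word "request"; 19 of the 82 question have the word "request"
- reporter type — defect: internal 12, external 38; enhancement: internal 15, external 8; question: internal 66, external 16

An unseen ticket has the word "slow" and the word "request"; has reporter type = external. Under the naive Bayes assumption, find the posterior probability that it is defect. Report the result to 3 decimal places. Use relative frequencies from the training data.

0.113

defect: (50/155) × (37/50) × (1/50) × (38/50) ≈ 0.00362839
enhancement: (23/155) × (15/23) × (15/23) × (8/23) ≈ 0.0219526
question: (82/155) × (22/82) × (19/82) × (16/82) ≈ 0.00641707
P(defect | x) = 0.00362839 / 0.03199806 ≈ 0.113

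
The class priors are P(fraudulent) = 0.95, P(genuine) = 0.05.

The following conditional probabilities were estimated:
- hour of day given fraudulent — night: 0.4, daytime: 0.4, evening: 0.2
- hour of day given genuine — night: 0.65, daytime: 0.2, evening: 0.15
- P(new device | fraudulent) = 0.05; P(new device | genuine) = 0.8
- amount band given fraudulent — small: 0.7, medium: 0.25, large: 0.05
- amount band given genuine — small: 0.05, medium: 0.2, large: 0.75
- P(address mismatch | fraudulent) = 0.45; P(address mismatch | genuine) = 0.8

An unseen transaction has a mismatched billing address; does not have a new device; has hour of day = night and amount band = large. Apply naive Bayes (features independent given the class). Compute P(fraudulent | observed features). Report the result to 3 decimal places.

fraudulent: 0.95 × 0.4 × (1−0.05) × 0.05 × 0.45 = 0.0081225
genuine: 0.05 × 0.65 × (1−0.8) × 0.75 × 0.8 = 0.0039
P(fraudulent | x) = 0.0081225 / 0.0120225 ≈ 0.676

0.676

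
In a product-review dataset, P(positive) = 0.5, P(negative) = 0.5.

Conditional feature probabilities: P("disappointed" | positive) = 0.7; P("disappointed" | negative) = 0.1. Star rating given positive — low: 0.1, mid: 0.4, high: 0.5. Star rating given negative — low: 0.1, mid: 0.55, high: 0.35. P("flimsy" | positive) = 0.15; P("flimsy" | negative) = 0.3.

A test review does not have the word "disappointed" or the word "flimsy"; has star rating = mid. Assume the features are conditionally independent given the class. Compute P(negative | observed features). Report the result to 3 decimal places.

0.773

positive: 0.5 × (1−0.7) × 0.4 × (1−0.15) = 0.051
negative: 0.5 × (1−0.1) × 0.55 × (1−0.3) = 0.17325
P(negative | x) = 0.17325 / 0.22425 ≈ 0.773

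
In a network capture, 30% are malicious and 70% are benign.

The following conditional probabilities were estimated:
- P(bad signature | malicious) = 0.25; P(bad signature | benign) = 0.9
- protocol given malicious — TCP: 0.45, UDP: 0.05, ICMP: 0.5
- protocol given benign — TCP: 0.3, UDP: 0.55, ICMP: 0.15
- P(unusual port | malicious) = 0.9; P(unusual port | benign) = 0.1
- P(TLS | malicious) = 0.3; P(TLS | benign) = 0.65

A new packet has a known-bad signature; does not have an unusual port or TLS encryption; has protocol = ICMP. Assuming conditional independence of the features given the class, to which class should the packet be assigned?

malicious: 0.3 × 0.25 × 0.5 × (1−0.9) × (1−0.3) = 0.002625
benign: 0.7 × 0.9 × 0.15 × (1−0.1) × (1−0.65) = 0.0297675
Highest score → benign.

benign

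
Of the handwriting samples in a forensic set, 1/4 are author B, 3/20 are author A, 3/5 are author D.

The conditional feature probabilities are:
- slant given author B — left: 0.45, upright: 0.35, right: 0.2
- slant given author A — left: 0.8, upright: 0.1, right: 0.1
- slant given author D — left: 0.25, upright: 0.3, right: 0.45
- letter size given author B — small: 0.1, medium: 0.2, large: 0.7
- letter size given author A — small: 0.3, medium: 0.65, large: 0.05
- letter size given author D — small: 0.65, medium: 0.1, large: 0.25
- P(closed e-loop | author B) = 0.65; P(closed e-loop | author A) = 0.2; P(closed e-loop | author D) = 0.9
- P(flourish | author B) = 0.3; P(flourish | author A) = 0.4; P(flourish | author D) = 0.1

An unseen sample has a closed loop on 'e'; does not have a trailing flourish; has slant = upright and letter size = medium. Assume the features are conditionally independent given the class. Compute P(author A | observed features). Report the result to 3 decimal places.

author B: 0.25 × 0.35 × 0.2 × 0.65 × (1−0.3) = 0.0079625
author A: 0.15 × 0.1 × 0.65 × 0.2 × (1−0.4) = 0.00117
author D: 0.6 × 0.3 × 0.1 × 0.9 × (1−0.1) = 0.01458
P(author A | x) = 0.00117 / 0.0237125 ≈ 0.049

0.049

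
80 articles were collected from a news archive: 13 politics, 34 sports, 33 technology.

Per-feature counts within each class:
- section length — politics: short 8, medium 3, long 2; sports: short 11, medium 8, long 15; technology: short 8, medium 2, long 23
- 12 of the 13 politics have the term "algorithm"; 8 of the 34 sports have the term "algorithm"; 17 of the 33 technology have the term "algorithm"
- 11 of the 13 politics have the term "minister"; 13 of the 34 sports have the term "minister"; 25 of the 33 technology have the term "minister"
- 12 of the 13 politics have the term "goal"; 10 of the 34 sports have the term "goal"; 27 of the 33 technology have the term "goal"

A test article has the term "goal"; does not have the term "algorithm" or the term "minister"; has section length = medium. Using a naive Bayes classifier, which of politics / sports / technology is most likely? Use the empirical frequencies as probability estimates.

sports

politics: (13/80) × (3/13) × (1/13) × (2/13) × (12/13) ≈ 0.00040965
sports: (34/80) × (8/34) × (26/34) × (21/34) × (10/34) ≈ 0.0138917
technology: (33/80) × (2/33) × (16/33) × (8/33) × (27/33) ≈ 0.00240421
Highest score → sports.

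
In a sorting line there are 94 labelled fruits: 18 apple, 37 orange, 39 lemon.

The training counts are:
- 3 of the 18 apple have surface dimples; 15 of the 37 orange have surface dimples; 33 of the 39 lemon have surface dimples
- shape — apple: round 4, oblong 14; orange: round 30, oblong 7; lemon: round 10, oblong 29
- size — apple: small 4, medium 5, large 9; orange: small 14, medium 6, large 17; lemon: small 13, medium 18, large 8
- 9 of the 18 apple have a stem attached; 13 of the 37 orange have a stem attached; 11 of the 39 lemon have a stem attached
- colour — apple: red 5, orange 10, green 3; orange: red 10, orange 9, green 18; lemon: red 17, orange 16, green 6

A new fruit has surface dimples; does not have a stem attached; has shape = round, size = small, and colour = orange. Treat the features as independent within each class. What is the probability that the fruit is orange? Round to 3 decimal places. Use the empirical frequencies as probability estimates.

0.454

apple: (18/94) × (3/18) × (4/18) × (4/18) × (9/18) × (10/18) ≈ 0.00043779
orange: (37/94) × (15/37) × (30/37) × (14/37) × (24/37) × (9/37) ≈ 0.00772431
lemon: (39/94) × (33/39) × (10/39) × (13/39) × (28/39) × (16/39) ≈ 0.0088379
P(orange | x) = 0.00772431 / 0.017 ≈ 0.454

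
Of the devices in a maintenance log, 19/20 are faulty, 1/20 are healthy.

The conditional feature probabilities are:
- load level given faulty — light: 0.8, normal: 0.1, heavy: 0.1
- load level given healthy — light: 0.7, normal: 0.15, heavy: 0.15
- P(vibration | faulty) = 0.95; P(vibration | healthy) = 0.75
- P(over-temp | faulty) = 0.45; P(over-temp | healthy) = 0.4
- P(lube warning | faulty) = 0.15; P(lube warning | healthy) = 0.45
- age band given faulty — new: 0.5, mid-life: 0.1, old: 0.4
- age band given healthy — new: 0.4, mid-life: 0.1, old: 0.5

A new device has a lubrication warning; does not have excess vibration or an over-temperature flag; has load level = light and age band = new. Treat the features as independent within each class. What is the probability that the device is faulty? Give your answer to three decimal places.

0.624

faulty: 0.95 × 0.8 × (1−0.95) × (1−0.45) × 0.15 × 0.5 = 0.0015675
healthy: 0.05 × 0.7 × (1−0.75) × (1−0.4) × 0.45 × 0.4 = 0.000945
P(faulty | x) = 0.0015675 / 0.0025125 ≈ 0.624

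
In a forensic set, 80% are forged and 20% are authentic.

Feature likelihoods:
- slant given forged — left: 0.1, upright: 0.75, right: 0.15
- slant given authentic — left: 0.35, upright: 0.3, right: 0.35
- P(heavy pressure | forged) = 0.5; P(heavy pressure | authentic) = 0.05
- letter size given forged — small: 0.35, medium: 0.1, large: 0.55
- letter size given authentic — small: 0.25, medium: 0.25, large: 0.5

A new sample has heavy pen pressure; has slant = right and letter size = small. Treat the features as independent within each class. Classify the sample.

forged: 0.8 × 0.15 × 0.5 × 0.35 = 0.021
authentic: 0.2 × 0.35 × 0.05 × 0.25 = 0.000875
Highest score → forged.

forged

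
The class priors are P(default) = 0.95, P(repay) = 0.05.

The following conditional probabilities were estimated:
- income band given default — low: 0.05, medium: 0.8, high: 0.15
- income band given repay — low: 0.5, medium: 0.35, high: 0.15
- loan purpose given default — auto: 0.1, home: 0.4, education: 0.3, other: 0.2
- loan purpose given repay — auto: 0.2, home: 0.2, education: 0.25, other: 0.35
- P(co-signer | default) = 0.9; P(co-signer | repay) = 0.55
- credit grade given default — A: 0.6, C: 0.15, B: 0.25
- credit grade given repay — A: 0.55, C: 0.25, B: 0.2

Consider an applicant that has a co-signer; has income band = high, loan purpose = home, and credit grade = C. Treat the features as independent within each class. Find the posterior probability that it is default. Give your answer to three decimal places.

default: 0.95 × 0.15 × 0.4 × 0.9 × 0.15 = 0.007695
repay: 0.05 × 0.15 × 0.2 × 0.55 × 0.25 = 0.00020625
P(default | x) = 0.007695 / 0.00790125 ≈ 0.974

0.974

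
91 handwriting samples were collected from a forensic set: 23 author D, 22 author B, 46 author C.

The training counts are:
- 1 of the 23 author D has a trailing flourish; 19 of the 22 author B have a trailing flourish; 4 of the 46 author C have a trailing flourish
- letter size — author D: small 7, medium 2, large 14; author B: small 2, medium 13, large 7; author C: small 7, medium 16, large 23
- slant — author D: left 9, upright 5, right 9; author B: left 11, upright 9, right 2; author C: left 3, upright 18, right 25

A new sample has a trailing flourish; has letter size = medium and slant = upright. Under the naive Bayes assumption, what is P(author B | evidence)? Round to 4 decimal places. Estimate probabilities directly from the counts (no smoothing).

0.8907

author D: (23/91) × (1/23) × (2/23) × (5/23) ≈ 0.000207732
author B: (22/91) × (19/22) × (13/22) × (9/22) ≈ 0.0504723
author C: (46/91) × (4/46) × (16/46) × (18/46) ≈ 0.00598268
P(author B | x) = 0.0504723 / 0.056662712 ≈ 0.8907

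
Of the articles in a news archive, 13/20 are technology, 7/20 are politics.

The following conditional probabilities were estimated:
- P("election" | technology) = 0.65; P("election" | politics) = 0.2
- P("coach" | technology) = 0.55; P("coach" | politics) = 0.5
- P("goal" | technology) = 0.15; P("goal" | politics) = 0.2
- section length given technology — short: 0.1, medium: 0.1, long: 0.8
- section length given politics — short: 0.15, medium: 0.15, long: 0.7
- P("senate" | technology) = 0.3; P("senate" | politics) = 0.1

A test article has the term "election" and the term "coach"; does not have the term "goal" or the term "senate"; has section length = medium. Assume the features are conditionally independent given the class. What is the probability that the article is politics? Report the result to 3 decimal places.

technology: 0.65 × 0.65 × 0.55 × (1−0.15) × 0.1 × (1−0.3) = 0.0138263125
politics: 0.35 × 0.2 × 0.5 × (1−0.2) × 0.15 × (1−0.1) = 0.00378
P(politics | x) = 0.00378 / 0.0176063125 ≈ 0.215

0.215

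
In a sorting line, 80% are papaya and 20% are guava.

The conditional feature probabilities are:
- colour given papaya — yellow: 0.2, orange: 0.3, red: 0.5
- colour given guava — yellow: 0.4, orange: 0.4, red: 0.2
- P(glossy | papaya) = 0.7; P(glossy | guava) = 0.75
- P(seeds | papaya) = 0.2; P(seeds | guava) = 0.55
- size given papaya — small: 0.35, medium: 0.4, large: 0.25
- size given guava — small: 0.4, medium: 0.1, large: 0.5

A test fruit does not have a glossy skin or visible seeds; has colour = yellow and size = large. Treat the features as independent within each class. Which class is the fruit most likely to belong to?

papaya

papaya: 0.8 × 0.2 × (1−0.7) × (1−0.2) × 0.25 = 0.0096
guava: 0.2 × 0.4 × (1−0.75) × (1−0.55) × 0.5 = 0.0045
Highest score → papaya.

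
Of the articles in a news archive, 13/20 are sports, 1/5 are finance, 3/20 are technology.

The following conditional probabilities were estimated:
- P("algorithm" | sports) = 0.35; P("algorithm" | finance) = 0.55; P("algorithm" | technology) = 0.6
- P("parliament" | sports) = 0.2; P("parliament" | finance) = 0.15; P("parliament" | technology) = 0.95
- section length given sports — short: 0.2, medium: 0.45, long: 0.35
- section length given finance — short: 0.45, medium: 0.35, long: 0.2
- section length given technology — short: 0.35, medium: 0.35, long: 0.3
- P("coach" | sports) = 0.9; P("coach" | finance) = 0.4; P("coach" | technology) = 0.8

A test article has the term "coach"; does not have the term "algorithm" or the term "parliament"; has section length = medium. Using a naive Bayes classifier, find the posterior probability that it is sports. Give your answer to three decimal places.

0.922

sports: 0.65 × (1−0.35) × (1−0.2) × 0.45 × 0.9 = 0.13689
finance: 0.2 × (1−0.55) × (1−0.15) × 0.35 × 0.4 = 0.01071
technology: 0.15 × (1−0.6) × (1−0.95) × 0.35 × 0.8 = 0.00084
P(sports | x) = 0.13689 / 0.14844 ≈ 0.922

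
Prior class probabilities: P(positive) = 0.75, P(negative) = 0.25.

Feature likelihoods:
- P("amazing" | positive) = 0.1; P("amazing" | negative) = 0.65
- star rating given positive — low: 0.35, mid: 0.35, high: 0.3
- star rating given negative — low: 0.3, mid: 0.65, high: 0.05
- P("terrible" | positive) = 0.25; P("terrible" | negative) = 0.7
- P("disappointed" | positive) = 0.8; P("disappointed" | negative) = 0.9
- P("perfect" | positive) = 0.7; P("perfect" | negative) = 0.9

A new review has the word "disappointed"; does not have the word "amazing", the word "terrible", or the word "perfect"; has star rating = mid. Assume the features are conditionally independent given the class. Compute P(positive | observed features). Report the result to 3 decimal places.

0.965

positive: 0.75 × (1−0.1) × 0.35 × (1−0.25) × 0.8 × (1−0.7) = 0.042525
negative: 0.25 × (1−0.65) × 0.65 × (1−0.7) × 0.9 × (1−0.9) = 0.001535625
P(positive | x) = 0.042525 / 0.044060625 ≈ 0.965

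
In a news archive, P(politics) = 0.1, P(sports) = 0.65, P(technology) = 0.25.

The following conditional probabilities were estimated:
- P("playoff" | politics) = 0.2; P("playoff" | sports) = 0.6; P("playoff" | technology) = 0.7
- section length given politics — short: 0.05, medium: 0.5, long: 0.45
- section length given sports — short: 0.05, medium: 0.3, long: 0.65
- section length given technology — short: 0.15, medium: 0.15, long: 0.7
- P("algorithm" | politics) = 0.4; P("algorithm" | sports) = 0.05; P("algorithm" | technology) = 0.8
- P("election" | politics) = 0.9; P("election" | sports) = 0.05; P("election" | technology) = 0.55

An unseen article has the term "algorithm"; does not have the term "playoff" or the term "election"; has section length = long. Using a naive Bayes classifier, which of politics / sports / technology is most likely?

politics: 0.1 × (1−0.2) × 0.45 × 0.4 × (1−0.9) = 0.00144
sports: 0.65 × (1−0.6) × 0.65 × 0.05 × (1−0.05) = 0.0080275
technology: 0.25 × (1−0.7) × 0.7 × 0.8 × (1−0.55) = 0.0189
Highest score → technology.

technology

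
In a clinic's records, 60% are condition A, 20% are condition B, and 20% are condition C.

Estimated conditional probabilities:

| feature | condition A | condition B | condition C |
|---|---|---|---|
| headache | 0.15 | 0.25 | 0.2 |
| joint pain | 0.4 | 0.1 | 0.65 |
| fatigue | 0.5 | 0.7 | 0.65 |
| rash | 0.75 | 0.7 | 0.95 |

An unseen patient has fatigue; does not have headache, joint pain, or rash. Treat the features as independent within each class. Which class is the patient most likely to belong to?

condition A: 0.6 × (1−0.15) × (1−0.4) × 0.5 × (1−0.75) = 0.03825
condition B: 0.2 × (1−0.25) × (1−0.1) × 0.7 × (1−0.7) = 0.02835
condition C: 0.2 × (1−0.2) × (1−0.65) × 0.65 × (1−0.95) = 0.00182
Highest score → condition A.

condition A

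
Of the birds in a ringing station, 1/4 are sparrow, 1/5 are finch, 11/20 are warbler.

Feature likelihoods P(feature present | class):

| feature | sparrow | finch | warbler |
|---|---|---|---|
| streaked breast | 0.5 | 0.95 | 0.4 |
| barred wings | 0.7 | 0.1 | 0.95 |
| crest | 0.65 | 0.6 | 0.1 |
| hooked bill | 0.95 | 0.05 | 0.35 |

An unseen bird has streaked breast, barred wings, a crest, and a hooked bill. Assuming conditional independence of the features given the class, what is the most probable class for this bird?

sparrow

sparrow: 0.25 × 0.5 × 0.7 × 0.65 × 0.95 = 0.05403125
finch: 0.2 × 0.95 × 0.1 × 0.6 × 0.05 = 0.00057
warbler: 0.55 × 0.4 × 0.95 × 0.1 × 0.35 = 0.007315
Highest score → sparrow.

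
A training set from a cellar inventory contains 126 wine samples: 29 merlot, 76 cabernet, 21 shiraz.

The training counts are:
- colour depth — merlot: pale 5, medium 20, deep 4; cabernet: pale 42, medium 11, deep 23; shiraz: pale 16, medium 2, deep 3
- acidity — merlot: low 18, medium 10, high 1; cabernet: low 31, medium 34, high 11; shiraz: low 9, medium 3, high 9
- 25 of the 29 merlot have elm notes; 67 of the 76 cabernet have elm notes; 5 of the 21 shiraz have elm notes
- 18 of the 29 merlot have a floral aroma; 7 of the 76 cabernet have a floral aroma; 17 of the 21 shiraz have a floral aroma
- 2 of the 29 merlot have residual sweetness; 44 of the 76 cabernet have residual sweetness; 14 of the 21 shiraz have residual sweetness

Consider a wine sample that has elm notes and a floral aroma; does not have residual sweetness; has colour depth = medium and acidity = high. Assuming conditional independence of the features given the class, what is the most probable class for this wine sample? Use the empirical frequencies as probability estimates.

merlot: (29/126) × (20/29) × (1/29) × (25/29) × (18/29) × (27/29) ≈ 0.00272674
cabernet: (76/126) × (11/76) × (11/76) × (67/76) × (7/76) × (32/76) ≈ 0.000432
shiraz: (21/126) × (2/21) × (9/21) × (5/21) × (17/21) × (7/21) ≈ 0.000437061
Highest score → merlot.

merlot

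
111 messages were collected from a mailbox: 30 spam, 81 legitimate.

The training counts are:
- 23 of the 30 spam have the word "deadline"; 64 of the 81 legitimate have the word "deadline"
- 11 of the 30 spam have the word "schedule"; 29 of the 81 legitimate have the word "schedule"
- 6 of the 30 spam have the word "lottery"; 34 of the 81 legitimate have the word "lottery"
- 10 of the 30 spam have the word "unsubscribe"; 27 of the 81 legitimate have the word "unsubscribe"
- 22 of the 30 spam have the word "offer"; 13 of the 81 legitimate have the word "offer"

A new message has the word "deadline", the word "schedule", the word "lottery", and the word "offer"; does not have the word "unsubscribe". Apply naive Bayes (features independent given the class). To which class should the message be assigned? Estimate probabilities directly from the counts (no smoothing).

legitimate

spam: (30/111) × (23/30) × (11/30) × (6/30) × (20/30) × (22/30) ≈ 0.00742876
legitimate: (81/111) × (64/81) × (29/81) × (34/81) × (54/81) × (13/81) ≈ 0.00927109
Highest score → legitimate.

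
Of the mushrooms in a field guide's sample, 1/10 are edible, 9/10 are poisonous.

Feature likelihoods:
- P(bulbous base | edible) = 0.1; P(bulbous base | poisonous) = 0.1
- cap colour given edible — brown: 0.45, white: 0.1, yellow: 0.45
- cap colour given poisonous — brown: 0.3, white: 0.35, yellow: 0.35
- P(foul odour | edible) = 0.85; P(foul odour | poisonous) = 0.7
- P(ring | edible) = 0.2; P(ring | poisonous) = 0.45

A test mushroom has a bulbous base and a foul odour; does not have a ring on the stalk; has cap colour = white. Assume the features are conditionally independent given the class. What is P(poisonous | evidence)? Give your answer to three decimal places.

0.947

edible: 0.1 × 0.1 × 0.1 × 0.85 × (1−0.2) = 0.00068
poisonous: 0.9 × 0.1 × 0.35 × 0.7 × (1−0.45) = 0.0121275
P(poisonous | x) = 0.0121275 / 0.0128075 ≈ 0.947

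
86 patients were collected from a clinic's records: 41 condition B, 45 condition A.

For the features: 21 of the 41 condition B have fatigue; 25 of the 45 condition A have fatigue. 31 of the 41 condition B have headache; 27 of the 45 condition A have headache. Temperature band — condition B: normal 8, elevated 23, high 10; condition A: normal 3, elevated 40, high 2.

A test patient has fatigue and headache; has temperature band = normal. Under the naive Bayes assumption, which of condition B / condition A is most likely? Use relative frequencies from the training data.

condition B: (41/86) × (21/41) × (31/41) × (8/41) ≈ 0.0360251
condition A: (45/86) × (25/45) × (27/45) × (3/45) ≈ 0.0116279
Highest score → condition B.

condition B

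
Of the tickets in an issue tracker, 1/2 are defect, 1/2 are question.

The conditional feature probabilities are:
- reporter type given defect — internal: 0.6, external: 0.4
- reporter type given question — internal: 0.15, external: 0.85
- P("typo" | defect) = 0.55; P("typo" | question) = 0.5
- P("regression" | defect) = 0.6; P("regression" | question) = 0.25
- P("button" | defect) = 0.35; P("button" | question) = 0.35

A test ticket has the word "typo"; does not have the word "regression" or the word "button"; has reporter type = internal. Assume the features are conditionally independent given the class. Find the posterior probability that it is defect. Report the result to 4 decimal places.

0.7012

defect: 0.5 × 0.6 × 0.55 × (1−0.6) × (1−0.35) = 0.0429
question: 0.5 × 0.15 × 0.5 × (1−0.25) × (1−0.35) = 0.01828125
P(defect | x) = 0.0429 / 0.06118125 ≈ 0.7012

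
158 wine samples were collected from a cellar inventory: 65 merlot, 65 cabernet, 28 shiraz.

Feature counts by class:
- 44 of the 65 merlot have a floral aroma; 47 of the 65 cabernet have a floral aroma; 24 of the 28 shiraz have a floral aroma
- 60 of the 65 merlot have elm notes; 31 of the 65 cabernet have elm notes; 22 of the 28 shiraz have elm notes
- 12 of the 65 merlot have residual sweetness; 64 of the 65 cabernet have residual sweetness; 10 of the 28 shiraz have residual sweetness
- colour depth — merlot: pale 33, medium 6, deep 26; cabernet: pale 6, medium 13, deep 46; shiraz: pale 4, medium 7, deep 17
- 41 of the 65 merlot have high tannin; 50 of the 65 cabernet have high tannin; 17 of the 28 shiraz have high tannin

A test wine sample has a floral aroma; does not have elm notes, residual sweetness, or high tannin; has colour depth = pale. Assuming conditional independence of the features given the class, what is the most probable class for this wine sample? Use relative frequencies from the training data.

merlot

merlot: (65/158) × (44/65) × (5/65) × (53/65) × (33/65) × (24/65) ≈ 0.00327426
cabernet: (65/158) × (47/65) × (34/65) × (1/65) × (6/65) × (15/65) ≈ 0.0000509928
shiraz: (28/158) × (24/28) × (6/28) × (18/28) × (4/28) × (11/28) ≈ 0.00117435
Highest score → merlot.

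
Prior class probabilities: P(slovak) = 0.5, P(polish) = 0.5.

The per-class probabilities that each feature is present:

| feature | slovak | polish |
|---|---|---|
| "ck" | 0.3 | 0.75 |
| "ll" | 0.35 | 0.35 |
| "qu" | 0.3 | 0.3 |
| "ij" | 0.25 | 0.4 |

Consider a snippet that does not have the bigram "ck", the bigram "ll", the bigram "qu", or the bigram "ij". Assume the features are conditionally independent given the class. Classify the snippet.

slovak

slovak: 0.5 × (1−0.3) × (1−0.35) × (1−0.3) × (1−0.25) = 0.1194375
polish: 0.5 × (1−0.75) × (1−0.35) × (1−0.3) × (1−0.4) = 0.034125
Highest score → slovak.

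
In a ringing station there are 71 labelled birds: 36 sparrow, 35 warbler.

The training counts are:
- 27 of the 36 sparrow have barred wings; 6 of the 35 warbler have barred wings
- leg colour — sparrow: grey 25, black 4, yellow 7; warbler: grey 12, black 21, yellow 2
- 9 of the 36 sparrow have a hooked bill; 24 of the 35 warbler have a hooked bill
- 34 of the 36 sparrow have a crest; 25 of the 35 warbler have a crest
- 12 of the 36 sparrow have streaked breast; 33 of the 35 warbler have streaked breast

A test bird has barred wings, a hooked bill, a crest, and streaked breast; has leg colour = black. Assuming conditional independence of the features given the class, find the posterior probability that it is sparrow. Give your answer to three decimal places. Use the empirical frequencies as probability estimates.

0.124

sparrow: (36/71) × (27/36) × (4/36) × (9/36) × (34/36) × (12/36) ≈ 0.00332551
warbler: (35/71) × (6/35) × (21/35) × (24/35) × (25/35) × (33/35) ≈ 0.0234156
P(sparrow | x) = 0.00332551 / 0.02674111 ≈ 0.124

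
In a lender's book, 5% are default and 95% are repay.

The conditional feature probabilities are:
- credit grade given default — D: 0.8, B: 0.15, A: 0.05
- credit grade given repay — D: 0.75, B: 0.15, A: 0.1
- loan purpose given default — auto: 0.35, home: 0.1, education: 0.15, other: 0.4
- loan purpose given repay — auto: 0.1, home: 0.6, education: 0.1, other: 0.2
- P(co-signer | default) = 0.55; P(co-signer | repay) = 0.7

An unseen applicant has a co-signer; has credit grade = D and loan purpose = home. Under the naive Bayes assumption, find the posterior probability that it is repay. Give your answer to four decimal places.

default: 0.05 × 0.8 × 0.1 × 0.55 = 0.0022
repay: 0.95 × 0.75 × 0.6 × 0.7 = 0.29925
P(repay | x) = 0.29925 / 0.30145 ≈ 0.9927

0.9927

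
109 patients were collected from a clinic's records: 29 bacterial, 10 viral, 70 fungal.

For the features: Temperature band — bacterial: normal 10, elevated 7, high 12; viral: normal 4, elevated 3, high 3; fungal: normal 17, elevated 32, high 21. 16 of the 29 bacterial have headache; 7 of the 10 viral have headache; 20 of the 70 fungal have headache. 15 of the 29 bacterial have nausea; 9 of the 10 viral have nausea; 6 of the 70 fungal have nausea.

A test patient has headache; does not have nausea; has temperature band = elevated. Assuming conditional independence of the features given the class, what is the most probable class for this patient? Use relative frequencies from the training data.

bacterial: (29/109) × (7/29) × (16/29) × (14/29) ≈ 0.017105
viral: (10/109) × (3/10) × (7/10) × (1/10) ≈ 0.00192661
fungal: (70/109) × (32/70) × (20/70) × (64/70) ≈ 0.0766898
Highest score → fungal.

fungal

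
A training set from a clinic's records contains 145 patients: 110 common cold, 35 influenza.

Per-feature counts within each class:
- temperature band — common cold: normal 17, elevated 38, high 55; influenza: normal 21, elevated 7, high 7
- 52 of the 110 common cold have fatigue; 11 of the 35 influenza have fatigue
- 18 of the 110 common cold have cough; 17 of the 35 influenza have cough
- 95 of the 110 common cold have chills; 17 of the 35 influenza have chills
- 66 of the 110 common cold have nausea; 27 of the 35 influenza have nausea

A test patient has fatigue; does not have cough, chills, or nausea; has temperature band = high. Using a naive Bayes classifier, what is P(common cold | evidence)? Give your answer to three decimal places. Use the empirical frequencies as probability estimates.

0.899

common cold: (110/145) × (55/110) × (52/110) × (92/110) × (15/110) × (44/110) ≈ 0.00818011
influenza: (35/145) × (7/35) × (11/35) × (18/35) × (18/35) × (8/35) ≈ 0.000917245
P(common cold | x) = 0.00818011 / 0.009097355 ≈ 0.899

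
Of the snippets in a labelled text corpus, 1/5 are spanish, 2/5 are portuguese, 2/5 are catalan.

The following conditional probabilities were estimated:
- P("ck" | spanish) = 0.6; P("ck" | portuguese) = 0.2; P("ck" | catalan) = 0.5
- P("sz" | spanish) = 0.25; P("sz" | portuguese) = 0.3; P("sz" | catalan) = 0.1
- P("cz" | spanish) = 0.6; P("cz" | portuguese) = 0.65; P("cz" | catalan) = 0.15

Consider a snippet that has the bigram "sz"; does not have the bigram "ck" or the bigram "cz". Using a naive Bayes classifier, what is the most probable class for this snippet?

portuguese

spanish: 0.2 × (1−0.6) × 0.25 × (1−0.6) = 0.008
portuguese: 0.4 × (1−0.2) × 0.3 × (1−0.65) = 0.0336
catalan: 0.4 × (1−0.5) × 0.1 × (1−0.15) = 0.017
Highest score → portuguese.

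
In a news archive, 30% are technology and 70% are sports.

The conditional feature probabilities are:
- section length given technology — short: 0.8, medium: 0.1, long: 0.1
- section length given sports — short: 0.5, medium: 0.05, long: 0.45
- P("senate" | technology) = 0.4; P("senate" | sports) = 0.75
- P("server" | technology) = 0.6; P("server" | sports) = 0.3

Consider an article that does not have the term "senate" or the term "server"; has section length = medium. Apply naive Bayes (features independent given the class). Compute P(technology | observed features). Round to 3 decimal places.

technology: 0.3 × 0.1 × (1−0.4) × (1−0.6) = 0.0072
sports: 0.7 × 0.05 × (1−0.75) × (1−0.3) = 0.006125
P(technology | x) = 0.0072 / 0.013325 ≈ 0.540

0.540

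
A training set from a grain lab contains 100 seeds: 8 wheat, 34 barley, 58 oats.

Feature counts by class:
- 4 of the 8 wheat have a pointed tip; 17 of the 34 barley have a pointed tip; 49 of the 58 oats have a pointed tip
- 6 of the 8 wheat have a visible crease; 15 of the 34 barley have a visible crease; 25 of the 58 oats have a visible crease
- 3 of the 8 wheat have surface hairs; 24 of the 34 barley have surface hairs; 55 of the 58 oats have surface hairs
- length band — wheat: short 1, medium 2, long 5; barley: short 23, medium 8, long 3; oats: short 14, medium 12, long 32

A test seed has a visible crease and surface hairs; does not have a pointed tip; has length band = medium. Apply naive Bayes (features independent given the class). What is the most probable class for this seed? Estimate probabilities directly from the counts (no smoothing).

barley

wheat: (8/100) × (4/8) × (6/8) × (3/8) × (2/8) = 0.0028125
barley: (34/100) × (17/34) × (15/34) × (24/34) × (8/34) ≈ 0.0124567
oats: (58/100) × (9/58) × (25/58) × (55/58) × (12/58) ≈ 0.00761101
Highest score → barley.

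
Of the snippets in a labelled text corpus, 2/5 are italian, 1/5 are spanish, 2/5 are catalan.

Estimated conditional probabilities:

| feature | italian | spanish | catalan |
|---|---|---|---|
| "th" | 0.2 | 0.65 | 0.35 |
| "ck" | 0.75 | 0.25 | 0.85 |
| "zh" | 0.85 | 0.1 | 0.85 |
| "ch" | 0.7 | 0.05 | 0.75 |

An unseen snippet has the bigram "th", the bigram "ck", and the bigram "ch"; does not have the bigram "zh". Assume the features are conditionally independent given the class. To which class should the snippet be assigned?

italian: 0.4 × 0.2 × 0.75 × (1−0.85) × 0.7 = 0.0063
spanish: 0.2 × 0.65 × 0.25 × (1−0.1) × 0.05 = 0.0014625
catalan: 0.4 × 0.35 × 0.85 × (1−0.85) × 0.75 = 0.0133875
Highest score → catalan.

catalan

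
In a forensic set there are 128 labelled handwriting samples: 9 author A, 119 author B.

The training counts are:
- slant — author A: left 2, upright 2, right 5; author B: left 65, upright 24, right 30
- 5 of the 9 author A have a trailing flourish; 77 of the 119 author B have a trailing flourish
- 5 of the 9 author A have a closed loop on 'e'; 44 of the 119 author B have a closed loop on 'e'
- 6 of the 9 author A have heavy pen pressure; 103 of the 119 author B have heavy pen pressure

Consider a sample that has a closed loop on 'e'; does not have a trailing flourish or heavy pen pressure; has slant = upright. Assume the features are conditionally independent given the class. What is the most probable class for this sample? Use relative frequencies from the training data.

author B

author A: (9/128) × (2/9) × (4/9) × (5/9) × (3/9) ≈ 0.00128601
author B: (119/128) × (24/119) × (42/119) × (44/119) × (16/119) ≈ 0.0032899
Highest score → author B.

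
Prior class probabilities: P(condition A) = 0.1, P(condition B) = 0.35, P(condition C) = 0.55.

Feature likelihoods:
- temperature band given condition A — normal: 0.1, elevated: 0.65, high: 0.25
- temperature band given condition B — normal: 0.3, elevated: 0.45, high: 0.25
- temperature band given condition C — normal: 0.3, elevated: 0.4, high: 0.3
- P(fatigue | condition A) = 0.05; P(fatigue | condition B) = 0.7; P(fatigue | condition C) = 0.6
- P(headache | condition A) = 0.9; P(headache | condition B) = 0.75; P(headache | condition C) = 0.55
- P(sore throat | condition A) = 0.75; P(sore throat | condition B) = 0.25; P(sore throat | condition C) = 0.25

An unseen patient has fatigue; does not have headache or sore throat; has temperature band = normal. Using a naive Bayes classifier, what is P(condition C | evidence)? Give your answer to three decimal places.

0.708

condition A: 0.1 × 0.1 × 0.05 × (1−0.9) × (1−0.75) = 0.0000125
condition B: 0.35 × 0.3 × 0.7 × (1−0.75) × (1−0.25) = 0.01378125
condition C: 0.55 × 0.3 × 0.6 × (1−0.55) × (1−0.25) = 0.0334125
P(condition C | x) = 0.0334125 / 0.04720625 ≈ 0.708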